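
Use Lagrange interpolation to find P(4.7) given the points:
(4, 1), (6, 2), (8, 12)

Lagrange interpolation formula:
P(x) = Σ yᵢ × Lᵢ(x)
where Lᵢ(x) = Π_{j≠i} (x - xⱼ)/(xᵢ - xⱼ)

L_0(4.7) = (4.7 - 6)/(4 - 6) × (4.7 - 8)/(4 - 8) = 0.536250
L_1(4.7) = (4.7 - 4)/(6 - 4) × (4.7 - 8)/(6 - 8) = 0.577500
L_2(4.7) = (4.7 - 4)/(8 - 4) × (4.7 - 6)/(8 - 6) = -0.113750

P(4.7) = 1×L_0(4.7) + 2×L_1(4.7) + 12×L_2(4.7)
P(4.7) = 0.326250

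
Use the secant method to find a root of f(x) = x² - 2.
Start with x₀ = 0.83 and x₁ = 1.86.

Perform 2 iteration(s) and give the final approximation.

f(x) = x² - 2
x₀ = 0.83, x₁ = 1.86

Secant formula: x_{n+1} = x_n - f(x_n)(x_n - x_{n-1})/(f(x_n) - f(x_{n-1}))

Iteration 1:
  f(0.830000) = -1.311100
  f(1.860000) = 1.459600
  x_2 = 1.860000 - 1.459600×(1.860000 - 0.830000)/(1.459600 - (-1.311100))
       = 1.317398
Iteration 2:
  f(1.860000) = 1.459600
  f(1.317398) = -0.264463
  x_3 = 1.317398 - (-0.264463)×(1.317398 - 1.860000)/(-0.264463 - 1.459600)
       = 1.400630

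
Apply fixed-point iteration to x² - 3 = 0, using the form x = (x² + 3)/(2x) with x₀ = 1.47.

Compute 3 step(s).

Equation: x² - 3 = 0
Fixed-point form: x = (x² + 3)/(2x)
x₀ = 1.47

x_1 = g(1.470000) = 1.755408
x_2 = g(1.755408) = 1.732206
x_3 = g(1.732206) = 1.732051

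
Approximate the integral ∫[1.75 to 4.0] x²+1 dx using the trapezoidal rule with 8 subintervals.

f(x) = x²+1
a = 1.75, b = 4.0, n = 8
h = (b - a)/n = 0.281250

Trapezoidal rule: (h/2)[f(x₀) + 2f(x₁) + 2f(x₂) + ... + f(xₙ)]

x_0 = 1.7500, f(x_0) = 4.062500, coefficient = 1
x_1 = 2.0312, f(x_1) = 5.125977, coefficient = 2
x_2 = 2.3125, f(x_2) = 6.347656, coefficient = 2
x_3 = 2.5938, f(x_3) = 7.727539, coefficient = 2
x_4 = 2.8750, f(x_4) = 9.265625, coefficient = 2
x_5 = 3.1562, f(x_5) = 10.961914, coefficient = 2
x_6 = 3.4375, f(x_6) = 12.816406, coefficient = 2
x_7 = 3.7188, f(x_7) = 14.829102, coefficient = 2
x_8 = 4.0000, f(x_8) = 17.000000, coefficient = 1

I ≈ (0.281250/2) × 155.210938 = 21.826538
Exact value: 21.796875
Error: 0.029663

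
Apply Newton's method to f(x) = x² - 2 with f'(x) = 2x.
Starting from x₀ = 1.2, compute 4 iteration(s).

f(x) = x² - 2
f'(x) = 2x
x₀ = 1.2

Newton-Raphson formula: x_{n+1} = x_n - f(x_n)/f'(x_n)

Iteration 1:
  f(1.200000) = -0.560000
  f'(1.200000) = 2.400000
  x_1 = 1.200000 - (-0.560000)/2.400000 = 1.433333
Iteration 2:
  f(1.433333) = 0.054444
  f'(1.433333) = 2.866667
  x_2 = 1.433333 - 0.054444/2.866667 = 1.414341
Iteration 3:
  f(1.414341) = 0.000361
  f'(1.414341) = 2.828682
  x_3 = 1.414341 - 0.000361/2.828682 = 1.414214
Iteration 4:
  f(1.414214) = 0.000000
  f'(1.414214) = 2.828427
  x_4 = 1.414214 - 0.000000/2.828427 = 1.414214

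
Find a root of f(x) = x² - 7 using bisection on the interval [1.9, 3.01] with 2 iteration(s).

f(x) = x² - 7
Initial interval: [1.9, 3.01]

Iteration 1:
  c_1 = (1.900000 + 3.010000)/2 = 2.455000
  f(c_1) = f(2.455000) = -0.972975
  f(a) × f(c) ≥ 0, new interval: [2.455000, 3.010000]
Iteration 2:
  c_2 = (2.455000 + 3.010000)/2 = 2.732500
  f(c_2) = f(2.732500) = 0.466556
  f(a) × f(c) < 0, new interval: [2.455000, 2.732500]

After 2 iteration(s), the approximation is c_2 = 2.732500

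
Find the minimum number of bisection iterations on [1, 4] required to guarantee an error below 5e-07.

We need (b-a)/2^n ≤ 5e-07
(4 - 1)/2^n ≤ 5e-07
3/2^n ≤ 5e-07
2^n ≥ 6000000
n ≥ log₂(6000000) = 22.52
n ≥ 23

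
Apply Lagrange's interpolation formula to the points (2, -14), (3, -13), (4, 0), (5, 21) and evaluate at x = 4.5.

Lagrange interpolation formula:
P(x) = Σ yᵢ × Lᵢ(x)
where Lᵢ(x) = Π_{j≠i} (x - xⱼ)/(xᵢ - xⱼ)

L_0(4.5) = (4.5 - 3)/(2 - 3) × (4.5 - 4)/(2 - 4) × (4.5 - 5)/(2 - 5) = 0.062500
L_1(4.5) = (4.5 - 2)/(3 - 2) × (4.5 - 4)/(3 - 4) × (4.5 - 5)/(3 - 5) = -0.312500
L_2(4.5) = (4.5 - 2)/(4 - 2) × (4.5 - 3)/(4 - 3) × (4.5 - 5)/(4 - 5) = 0.937500
L_3(4.5) = (4.5 - 2)/(5 - 2) × (4.5 - 3)/(5 - 3) × (4.5 - 4)/(5 - 4) = 0.312500

P(4.5) = (-14)×L_0(4.5) + (-13)×L_1(4.5) + 0×L_2(4.5) + 21×L_3(4.5)
P(4.5) = 9.750000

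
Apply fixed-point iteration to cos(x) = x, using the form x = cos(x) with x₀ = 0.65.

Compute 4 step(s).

Equation: cos(x) = x
Fixed-point form: x = cos(x)
x₀ = 0.65

x_1 = g(0.650000) = 0.796084
x_2 = g(0.796084) = 0.699511
x_3 = g(0.699511) = 0.765157
x_4 = g(0.765157) = 0.721273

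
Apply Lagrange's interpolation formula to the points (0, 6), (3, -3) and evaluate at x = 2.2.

Lagrange interpolation formula:
P(x) = Σ yᵢ × Lᵢ(x)
where Lᵢ(x) = Π_{j≠i} (x - xⱼ)/(xᵢ - xⱼ)

L_0(2.2) = (2.2 - 3)/(0 - 3) = 0.266667
L_1(2.2) = (2.2 - 0)/(3 - 0) = 0.733333

P(2.2) = 6×L_0(2.2) + (-3)×L_1(2.2)
P(2.2) = -0.600000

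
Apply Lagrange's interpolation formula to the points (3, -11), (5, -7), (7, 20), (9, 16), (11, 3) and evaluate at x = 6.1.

Lagrange interpolation formula:
P(x) = Σ yᵢ × Lᵢ(x)
where Lᵢ(x) = Π_{j≠i} (x - xⱼ)/(xᵢ - xⱼ)

L_0(6.1) = (6.1 - 5)/(3 - 5) × (6.1 - 7)/(3 - 7) × (6.1 - 9)/(3 - 9) × (6.1 - 11)/(3 - 11) = -0.036635
L_1(6.1) = (6.1 - 3)/(5 - 3) × (6.1 - 7)/(5 - 7) × (6.1 - 9)/(5 - 9) × (6.1 - 11)/(5 - 11) = 0.412978
L_2(6.1) = (6.1 - 3)/(7 - 3) × (6.1 - 5)/(7 - 5) × (6.1 - 9)/(7 - 9) × (6.1 - 11)/(7 - 11) = 0.757127
L_3(6.1) = (6.1 - 3)/(9 - 3) × (6.1 - 5)/(9 - 5) × (6.1 - 7)/(9 - 7) × (6.1 - 11)/(9 - 11) = -0.156647
L_4(6.1) = (6.1 - 3)/(11 - 3) × (6.1 - 5)/(11 - 5) × (6.1 - 7)/(11 - 7) × (6.1 - 9)/(11 - 9) = 0.023177

P(6.1) = (-11)×L_0(6.1) + (-7)×L_1(6.1) + 20×L_2(6.1) + 16×L_3(6.1) + 3×L_4(6.1)
P(6.1) = 10.217853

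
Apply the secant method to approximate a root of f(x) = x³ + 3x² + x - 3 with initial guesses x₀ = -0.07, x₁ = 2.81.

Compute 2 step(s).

f(x) = x³ + 3x² + x - 3
x₀ = -0.07, x₁ = 2.81

Secant formula: x_{n+1} = x_n - f(x_n)(x_n - x_{n-1})/(f(x_n) - f(x_{n-1}))

Iteration 1:
  f(-0.070000) = -3.055643
  f(2.810000) = 45.686341
  x_2 = 2.810000 - 45.686341×(2.810000 - (-0.070000))/(45.686341 - (-3.055643))
       = 0.110548
Iteration 2:
  f(2.810000) = 45.686341
  f(0.110548) = -2.851439
  x_3 = 0.110548 - (-2.851439)×(0.110548 - 2.810000)/(-2.851439 - 45.686341)
       = 0.269132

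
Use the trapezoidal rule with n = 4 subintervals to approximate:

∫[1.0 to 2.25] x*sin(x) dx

f(x) = x*sin(x)
a = 1.0, b = 2.25, n = 4
h = (b - a)/n = 0.312500

Trapezoidal rule: (h/2)[f(x₀) + 2f(x₁) + 2f(x₂) + ... + f(xₙ)]

x_0 = 1.0000, f(x_0) = 0.841471, coefficient = 1
x_1 = 1.3125, f(x_1) = 1.268960, coefficient = 2
x_2 = 1.6250, f(x_2) = 1.622613, coefficient = 2
x_3 = 1.9375, f(x_3) = 1.808684, coefficient = 2
x_4 = 2.2500, f(x_4) = 1.750665, coefficient = 1

I ≈ (0.312500/2) × 11.992650 = 1.873852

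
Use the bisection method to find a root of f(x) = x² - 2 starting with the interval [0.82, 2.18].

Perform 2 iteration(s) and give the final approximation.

f(x) = x² - 2
Initial interval: [0.82, 2.18]

Iteration 1:
  c_1 = (0.820000 + 2.180000)/2 = 1.500000
  f(c_1) = f(1.500000) = 0.250000
  f(a) × f(c) < 0, new interval: [0.820000, 1.500000]
Iteration 2:
  c_2 = (0.820000 + 1.500000)/2 = 1.160000
  f(c_2) = f(1.160000) = -0.654400
  f(a) × f(c) ≥ 0, new interval: [1.160000, 1.500000]

After 2 iteration(s), the approximation is c_2 = 1.160000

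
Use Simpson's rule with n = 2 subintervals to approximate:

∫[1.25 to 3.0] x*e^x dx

f(x) = x*e^x
a = 1.25, b = 3.0, n = 2
h = (b - a)/n = 0.875000

Simpson's rule: (h/3)[f(x₀) + 4f(x₁) + 2f(x₂) + ... + f(xₙ)]

x_0 = 1.2500, f(x_0) = 4.362929, coefficient = 1
x_1 = 2.1250, f(x_1) = 17.792407, coefficient = 4
x_2 = 3.0000, f(x_2) = 60.256611, coefficient = 1

I ≈ (0.875000/3) × 135.789168 = 39.605174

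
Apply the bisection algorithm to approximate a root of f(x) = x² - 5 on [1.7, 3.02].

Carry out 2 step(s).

f(x) = x² - 5
Initial interval: [1.7, 3.02]

Iteration 1:
  c_1 = (1.700000 + 3.020000)/2 = 2.360000
  f(c_1) = f(2.360000) = 0.569600
  f(a) × f(c) < 0, new interval: [1.700000, 2.360000]
Iteration 2:
  c_2 = (1.700000 + 2.360000)/2 = 2.030000
  f(c_2) = f(2.030000) = -0.879100
  f(a) × f(c) ≥ 0, new interval: [2.030000, 2.360000]

After 2 iteration(s), the approximation is c_2 = 2.030000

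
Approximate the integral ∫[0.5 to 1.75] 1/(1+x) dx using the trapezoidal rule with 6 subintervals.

f(x) = 1/(1+x)
a = 0.5, b = 1.75, n = 6
h = (b - a)/n = 0.208333

Trapezoidal rule: (h/2)[f(x₀) + 2f(x₁) + 2f(x₂) + ... + f(xₙ)]

x_0 = 0.5000, f(x_0) = 0.666667, coefficient = 1
x_1 = 0.7083, f(x_1) = 0.585366, coefficient = 2
x_2 = 0.9167, f(x_2) = 0.521739, coefficient = 2
x_3 = 1.1250, f(x_3) = 0.470588, coefficient = 2
x_4 = 1.3333, f(x_4) = 0.428571, coefficient = 2
x_5 = 1.5417, f(x_5) = 0.393443, coefficient = 2
x_6 = 1.7500, f(x_6) = 0.363636, coefficient = 1

I ≈ (0.208333/2) × 5.829718 = 0.607262
Exact value: 0.606136
Error: 0.001126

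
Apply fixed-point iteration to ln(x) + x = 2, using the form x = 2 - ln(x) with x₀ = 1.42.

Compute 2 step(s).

Equation: ln(x) + x = 2
Fixed-point form: x = 2 - ln(x)
x₀ = 1.42

x_1 = g(1.420000) = 1.649343
x_2 = g(1.649343) = 1.499623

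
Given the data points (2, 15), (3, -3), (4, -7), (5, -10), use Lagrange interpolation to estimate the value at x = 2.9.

Lagrange interpolation formula:
P(x) = Σ yᵢ × Lᵢ(x)
where Lᵢ(x) = Π_{j≠i} (x - xⱼ)/(xᵢ - xⱼ)

L_0(2.9) = (2.9 - 3)/(2 - 3) × (2.9 - 4)/(2 - 4) × (2.9 - 5)/(2 - 5) = 0.038500
L_1(2.9) = (2.9 - 2)/(3 - 2) × (2.9 - 4)/(3 - 4) × (2.9 - 5)/(3 - 5) = 1.039500
L_2(2.9) = (2.9 - 2)/(4 - 2) × (2.9 - 3)/(4 - 3) × (2.9 - 5)/(4 - 5) = -0.094500
L_3(2.9) = (2.9 - 2)/(5 - 2) × (2.9 - 3)/(5 - 3) × (2.9 - 4)/(5 - 4) = 0.016500

P(2.9) = 15×L_0(2.9) + (-3)×L_1(2.9) + (-7)×L_2(2.9) + (-10)×L_3(2.9)
P(2.9) = -2.044500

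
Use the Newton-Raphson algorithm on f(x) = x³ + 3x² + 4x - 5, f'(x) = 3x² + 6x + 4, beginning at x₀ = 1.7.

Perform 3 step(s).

f(x) = x³ + 3x² + 4x - 5
f'(x) = 3x² + 6x + 4
x₀ = 1.7

Newton-Raphson formula: x_{n+1} = x_n - f(x_n)/f'(x_n)

Iteration 1:
  f(1.700000) = 15.383000
  f'(1.700000) = 22.870000
  x_1 = 1.700000 - 15.383000/22.870000 = 1.027372
Iteration 2:
  f(1.027372) = 3.360353
  f'(1.027372) = 13.330713
  x_2 = 1.027372 - 3.360353/13.330713 = 0.775296
Iteration 3:
  f(0.775296) = 0.370454
  f'(0.775296) = 10.455028
  x_3 = 0.775296 - 0.370454/10.455028 = 0.739863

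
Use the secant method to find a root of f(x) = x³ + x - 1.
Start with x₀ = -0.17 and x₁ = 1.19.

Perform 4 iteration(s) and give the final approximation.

f(x) = x³ + x - 1
x₀ = -0.17, x₁ = 1.19

Secant formula: x_{n+1} = x_n - f(x_n)(x_n - x_{n-1})/(f(x_n) - f(x_{n-1}))

Iteration 1:
  f(-0.170000) = -1.174913
  f(1.190000) = 1.875159
  x_2 = 1.190000 - 1.875159×(1.190000 - (-0.170000))/(1.875159 - (-1.174913))
       = 0.353883
Iteration 2:
  f(1.190000) = 1.875159
  f(0.353883) = -0.601799
  x_3 = 0.353883 - (-0.601799)×(0.353883 - 1.190000)/(-0.601799 - 1.875159)
       = 0.557025
Iteration 3:
  f(0.353883) = -0.601799
  f(0.557025) = -0.270143
  x_4 = 0.557025 - (-0.270143)×(0.557025 - 0.353883)/(-0.270143 - (-0.601799))
       = 0.722490
Iteration 4:
  f(0.557025) = -0.270143
  f(0.722490) = 0.099623
  x_5 = 0.722490 - 0.099623×(0.722490 - 0.557025)/(0.099623 - (-0.270143))
       = 0.677910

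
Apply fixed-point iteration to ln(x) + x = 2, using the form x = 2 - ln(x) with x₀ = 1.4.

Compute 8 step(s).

Equation: ln(x) + x = 2
Fixed-point form: x = 2 - ln(x)
x₀ = 1.4

x_1 = g(1.400000) = 1.663528
x_2 = g(1.663528) = 1.491059
x_3 = g(1.491059) = 1.600513
x_4 = g(1.600513) = 1.529676
x_5 = g(1.529676) = 1.574944
x_6 = g(1.574944) = 1.545780
x_7 = g(1.545780) = 1.564471
x_8 = g(1.564471) = 1.552452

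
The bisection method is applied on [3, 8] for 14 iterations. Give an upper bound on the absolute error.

Bisection error bound: |error| ≤ (b-a)/2^n
|error| ≤ (8 - 3)/2^14 = 5/2^14
|error| ≤ 0.0003051758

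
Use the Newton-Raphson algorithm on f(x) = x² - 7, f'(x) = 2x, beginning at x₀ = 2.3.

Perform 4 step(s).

f(x) = x² - 7
f'(x) = 2x
x₀ = 2.3

Newton-Raphson formula: x_{n+1} = x_n - f(x_n)/f'(x_n)

Iteration 1:
  f(2.300000) = -1.710000
  f'(2.300000) = 4.600000
  x_1 = 2.300000 - (-1.710000)/4.600000 = 2.671739
Iteration 2:
  f(2.671739) = 0.138190
  f'(2.671739) = 5.343478
  x_2 = 2.671739 - 0.138190/5.343478 = 2.645878
Iteration 3:
  f(2.645878) = 0.000669
  f'(2.645878) = 5.291755
  x_3 = 2.645878 - 0.000669/5.291755 = 2.645751
Iteration 4:
  f(2.645751) = 0.000000
  f'(2.645751) = 5.291503
  x_4 = 2.645751 - 0.000000/5.291503 = 2.645751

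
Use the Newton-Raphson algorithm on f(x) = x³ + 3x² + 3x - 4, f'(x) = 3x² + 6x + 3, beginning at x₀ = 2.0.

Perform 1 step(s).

f(x) = x³ + 3x² + 3x - 4
f'(x) = 3x² + 6x + 3
x₀ = 2.0

Newton-Raphson formula: x_{n+1} = x_n - f(x_n)/f'(x_n)

Iteration 1:
  f(2.000000) = 22.000000
  f'(2.000000) = 27.000000
  x_1 = 2.000000 - 22.000000/27.000000 = 1.185185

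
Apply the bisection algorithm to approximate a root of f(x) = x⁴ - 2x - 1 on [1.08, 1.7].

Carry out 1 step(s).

f(x) = x⁴ - 2x - 1
Initial interval: [1.08, 1.7]

Iteration 1:
  c_1 = (1.080000 + 1.700000)/2 = 1.390000
  f(c_1) = f(1.390000) = -0.046990
  f(a) × f(c) ≥ 0, new interval: [1.390000, 1.700000]

After 1 iteration(s), the approximation is c_1 = 1.390000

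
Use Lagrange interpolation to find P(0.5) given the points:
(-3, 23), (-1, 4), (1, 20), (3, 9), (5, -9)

Lagrange interpolation formula:
P(x) = Σ yᵢ × Lᵢ(x)
where Lᵢ(x) = Π_{j≠i} (x - xⱼ)/(xᵢ - xⱼ)

L_0(0.5) = (0.5 - (-1))/(-3 - (-1)) × (0.5 - 1)/(-3 - 1) × (0.5 - 3)/(-3 - 3) × (0.5 - 5)/(-3 - 5) = -0.021973
L_1(0.5) = (0.5 - (-3))/(-1 - (-3)) × (0.5 - 1)/(-1 - 1) × (0.5 - 3)/(-1 - 3) × (0.5 - 5)/(-1 - 5) = 0.205078
L_2(0.5) = (0.5 - (-3))/(1 - (-3)) × (0.5 - (-1))/(1 - (-1)) × (0.5 - 3)/(1 - 3) × (0.5 - 5)/(1 - 5) = 0.922852
L_3(0.5) = (0.5 - (-3))/(3 - (-3)) × (0.5 - (-1))/(3 - (-1)) × (0.5 - 1)/(3 - 1) × (0.5 - 5)/(3 - 5) = -0.123047
L_4(0.5) = (0.5 - (-3))/(5 - (-3)) × (0.5 - (-1))/(5 - (-1)) × (0.5 - 1)/(5 - 1) × (0.5 - 3)/(5 - 3) = 0.017090

P(0.5) = 23×L_0(0.5) + 4×L_1(0.5) + 20×L_2(0.5) + 9×L_3(0.5) + (-9)×L_4(0.5)
P(0.5) = 17.510742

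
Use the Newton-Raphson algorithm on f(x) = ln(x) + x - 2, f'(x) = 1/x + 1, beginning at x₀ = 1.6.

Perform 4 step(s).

f(x) = ln(x) + x - 2
f'(x) = 1/x + 1
x₀ = 1.6

Newton-Raphson formula: x_{n+1} = x_n - f(x_n)/f'(x_n)

Iteration 1:
  f(1.600000) = 0.070004
  f'(1.600000) = 1.625000
  x_1 = 1.600000 - 0.070004/1.625000 = 1.556921
Iteration 2:
  f(1.556921) = -0.000369
  f'(1.556921) = 1.642293
  x_2 = 1.556921 - (-0.000369)/1.642293 = 1.557146
Iteration 3:
  f(1.557146) = 0.000000
  f'(1.557146) = 1.642201
  x_3 = 1.557146 - 0.000000/1.642201 = 1.557146
Iteration 4:
  f(1.557146) = 0.000000
  f'(1.557146) = 1.642201
  x_4 = 1.557146 - 0.000000/1.642201 = 1.557146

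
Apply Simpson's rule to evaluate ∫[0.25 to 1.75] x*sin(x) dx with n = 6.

f(x) = x*sin(x)
a = 0.25, b = 1.75, n = 6
h = (b - a)/n = 0.250000

Simpson's rule: (h/3)[f(x₀) + 4f(x₁) + 2f(x₂) + ... + f(xₙ)]

x_0 = 0.2500, f(x_0) = 0.061851, coefficient = 1
x_1 = 0.5000, f(x_1) = 0.239713, coefficient = 4
x_2 = 0.7500, f(x_2) = 0.511229, coefficient = 2
x_3 = 1.0000, f(x_3) = 0.841471, coefficient = 4
x_4 = 1.2500, f(x_4) = 1.186231, coefficient = 2
x_5 = 1.5000, f(x_5) = 1.496242, coefficient = 4
x_6 = 1.7500, f(x_6) = 1.721975, coefficient = 1

I ≈ (0.250000/3) × 15.488451 = 1.290704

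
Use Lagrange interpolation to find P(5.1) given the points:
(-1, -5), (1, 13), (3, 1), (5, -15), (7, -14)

Lagrange interpolation formula:
P(x) = Σ yᵢ × Lᵢ(x)
where Lᵢ(x) = Π_{j≠i} (x - xⱼ)/(xᵢ - xⱼ)

L_0(5.1) = (5.1 - 1)/(-1 - 1) × (5.1 - 3)/(-1 - 3) × (5.1 - 5)/(-1 - 5) × (5.1 - 7)/(-1 - 7) = -0.004260
L_1(5.1) = (5.1 - (-1))/(1 - (-1)) × (5.1 - 3)/(1 - 3) × (5.1 - 5)/(1 - 5) × (5.1 - 7)/(1 - 7) = 0.025353
L_2(5.1) = (5.1 - (-1))/(3 - (-1)) × (5.1 - 1)/(3 - 1) × (5.1 - 5)/(3 - 5) × (5.1 - 7)/(3 - 7) = -0.074248
L_3(5.1) = (5.1 - (-1))/(5 - (-1)) × (5.1 - 1)/(5 - 1) × (5.1 - 3)/(5 - 3) × (5.1 - 7)/(5 - 7) = 1.039478
L_4(5.1) = (5.1 - (-1))/(7 - (-1)) × (5.1 - 1)/(7 - 1) × (5.1 - 3)/(7 - 3) × (5.1 - 5)/(7 - 5) = 0.013677

P(5.1) = (-5)×L_0(5.1) + 13×L_1(5.1) + 1×L_2(5.1) + (-15)×L_3(5.1) + (-14)×L_4(5.1)
P(5.1) = -15.507012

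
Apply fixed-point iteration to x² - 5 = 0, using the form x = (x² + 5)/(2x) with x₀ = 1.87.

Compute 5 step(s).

Equation: x² - 5 = 0
Fixed-point form: x = (x² + 5)/(2x)
x₀ = 1.87

x_1 = g(1.870000) = 2.271898
x_2 = g(2.271898) = 2.236351
x_3 = g(2.236351) = 2.236068
x_4 = g(2.236068) = 2.236068
x_5 = g(2.236068) = 2.236068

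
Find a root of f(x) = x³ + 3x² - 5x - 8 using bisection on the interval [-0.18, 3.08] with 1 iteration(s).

f(x) = x³ + 3x² - 5x - 8
Initial interval: [-0.18, 3.08]

Iteration 1:
  c_1 = (-0.180000 + 3.080000)/2 = 1.450000
  f(c_1) = f(1.450000) = -5.893875
  f(a) × f(c) ≥ 0, new interval: [1.450000, 3.080000]

After 1 iteration(s), the approximation is c_1 = 1.450000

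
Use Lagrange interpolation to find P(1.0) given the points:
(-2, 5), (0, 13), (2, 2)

Lagrange interpolation formula:
P(x) = Σ yᵢ × Lᵢ(x)
where Lᵢ(x) = Π_{j≠i} (x - xⱼ)/(xᵢ - xⱼ)

L_0(1.0) = (1.0 - 0)/(-2 - 0) × (1.0 - 2)/(-2 - 2) = -0.125000
L_1(1.0) = (1.0 - (-2))/(0 - (-2)) × (1.0 - 2)/(0 - 2) = 0.750000
L_2(1.0) = (1.0 - (-2))/(2 - (-2)) × (1.0 - 0)/(2 - 0) = 0.375000

P(1.0) = 5×L_0(1.0) + 13×L_1(1.0) + 2×L_2(1.0)
P(1.0) = 9.875000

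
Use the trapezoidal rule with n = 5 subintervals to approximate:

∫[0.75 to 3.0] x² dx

f(x) = x²
a = 0.75, b = 3.0, n = 5
h = (b - a)/n = 0.450000

Trapezoidal rule: (h/2)[f(x₀) + 2f(x₁) + 2f(x₂) + ... + f(xₙ)]

x_0 = 0.7500, f(x_0) = 0.562500, coefficient = 1
x_1 = 1.2000, f(x_1) = 1.440000, coefficient = 2
x_2 = 1.6500, f(x_2) = 2.722500, coefficient = 2
x_3 = 2.1000, f(x_3) = 4.410000, coefficient = 2
x_4 = 2.5500, f(x_4) = 6.502500, coefficient = 2
x_5 = 3.0000, f(x_5) = 9.000000, coefficient = 1

I ≈ (0.450000/2) × 39.712500 = 8.935313
Exact value: 8.859375
Error: 0.075938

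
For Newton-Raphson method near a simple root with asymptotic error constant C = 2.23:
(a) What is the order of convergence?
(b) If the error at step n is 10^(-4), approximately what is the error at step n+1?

(a) Newton-Raphson has quadratic (order 2) convergence near simple roots.
    This means |e_{n+1}| ≈ C|e_n|².

(b) With |e_n| = 10^(-4) and C = 2.23:
    |e_{n+1}| ≈ 2.23 × (10^(-4))² = 2.23 × 10^(-8)

(a) 2 (quadratic); (b) |e_{n+1}| ≈ 2.230e-08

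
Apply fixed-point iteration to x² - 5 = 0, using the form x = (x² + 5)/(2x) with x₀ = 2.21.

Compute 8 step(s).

Equation: x² - 5 = 0
Fixed-point form: x = (x² + 5)/(2x)
x₀ = 2.21

x_1 = g(2.210000) = 2.236222
x_2 = g(2.236222) = 2.236068
x_3 = g(2.236068) = 2.236068
x_4 = g(2.236068) = 2.236068
x_5 = g(2.236068) = 2.236068
x_6 = g(2.236068) = 2.236068
x_7 = g(2.236068) = 2.236068
x_8 = g(2.236068) = 2.236068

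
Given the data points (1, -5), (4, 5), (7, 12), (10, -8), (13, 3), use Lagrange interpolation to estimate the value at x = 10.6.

Lagrange interpolation formula:
P(x) = Σ yᵢ × Lᵢ(x)
where Lᵢ(x) = Π_{j≠i} (x - xⱼ)/(xᵢ - xⱼ)

L_0(10.6) = (10.6 - 4)/(1 - 4) × (10.6 - 7)/(1 - 7) × (10.6 - 10)/(1 - 10) × (10.6 - 13)/(1 - 13) = -0.017600
L_1(10.6) = (10.6 - 1)/(4 - 1) × (10.6 - 7)/(4 - 7) × (10.6 - 10)/(4 - 10) × (10.6 - 13)/(4 - 13) = 0.102400
L_2(10.6) = (10.6 - 1)/(7 - 1) × (10.6 - 4)/(7 - 4) × (10.6 - 10)/(7 - 10) × (10.6 - 13)/(7 - 13) = -0.281600
L_3(10.6) = (10.6 - 1)/(10 - 1) × (10.6 - 4)/(10 - 4) × (10.6 - 7)/(10 - 7) × (10.6 - 13)/(10 - 13) = 1.126400
L_4(10.6) = (10.6 - 1)/(13 - 1) × (10.6 - 4)/(13 - 4) × (10.6 - 7)/(13 - 7) × (10.6 - 10)/(13 - 10) = 0.070400

P(10.6) = (-5)×L_0(10.6) + 5×L_1(10.6) + 12×L_2(10.6) + (-8)×L_3(10.6) + 3×L_4(10.6)
P(10.6) = -11.579200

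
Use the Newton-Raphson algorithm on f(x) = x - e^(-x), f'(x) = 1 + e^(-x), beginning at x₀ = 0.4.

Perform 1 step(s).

f(x) = x - e^(-x)
f'(x) = 1 + e^(-x)
x₀ = 0.4

Newton-Raphson formula: x_{n+1} = x_n - f(x_n)/f'(x_n)

Iteration 1:
  f(0.400000) = -0.270320
  f'(0.400000) = 1.670320
  x_1 = 0.400000 - (-0.270320)/1.670320 = 0.561837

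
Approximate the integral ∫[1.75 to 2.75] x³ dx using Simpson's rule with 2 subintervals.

f(x) = x³
a = 1.75, b = 2.75, n = 2
h = (b - a)/n = 0.500000

Simpson's rule: (h/3)[f(x₀) + 4f(x₁) + 2f(x₂) + ... + f(xₙ)]

x_0 = 1.7500, f(x_0) = 5.359375, coefficient = 1
x_1 = 2.2500, f(x_1) = 11.390625, coefficient = 4
x_2 = 2.7500, f(x_2) = 20.796875, coefficient = 1

I ≈ (0.500000/3) × 71.718750 = 11.953125
Exact value: 11.953125
Error: 0.000000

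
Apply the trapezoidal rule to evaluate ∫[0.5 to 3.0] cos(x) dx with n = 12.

f(x) = cos(x)
a = 0.5, b = 3.0, n = 12
h = (b - a)/n = 0.208333

Trapezoidal rule: (h/2)[f(x₀) + 2f(x₁) + 2f(x₂) + ... + f(xₙ)]

x_0 = 0.5000, f(x_0) = 0.877583, coefficient = 1
x_1 = 0.7083, f(x_1) = 0.759447, coefficient = 2
x_2 = 0.9167, f(x_2) = 0.608469, coefficient = 2
x_3 = 1.1250, f(x_3) = 0.431177, coefficient = 2
x_4 = 1.3333, f(x_4) = 0.235238, coefficient = 2
x_5 = 1.5417, f(x_5) = 0.029126, coefficient = 2
x_6 = 1.7500, f(x_6) = -0.178246, coefficient = 2
x_7 = 1.9583, f(x_7) = -0.377909, coefficient = 2
x_8 = 2.1667, f(x_8) = -0.561229, coefficient = 2
x_9 = 2.3750, f(x_9) = -0.720278, coefficient = 2
x_10 = 2.5833, f(x_10) = -0.848178, coefficient = 2
x_11 = 2.7917, f(x_11) = -0.939398, coefficient = 2
x_12 = 3.0000, f(x_12) = -0.989992, coefficient = 1

I ≈ (0.208333/2) × -3.235978 = -0.337081
Exact value: -0.338306
Error: 0.001225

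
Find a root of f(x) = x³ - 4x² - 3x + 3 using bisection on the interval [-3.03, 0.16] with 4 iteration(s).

f(x) = x³ - 4x² - 3x + 3
Initial interval: [-3.03, 0.16]

Iteration 1:
  c_1 = (-3.030000 + 0.160000)/2 = -1.435000
  f(c_1) = f(-1.435000) = -3.886888
  f(a) × f(c) ≥ 0, new interval: [-1.435000, 0.160000]
Iteration 2:
  c_2 = (-1.435000 + 0.160000)/2 = -0.637500
  f(c_2) = f(-0.637500) = 3.027791
  f(a) × f(c) < 0, new interval: [-1.435000, -0.637500]
Iteration 3:
  c_3 = (-1.435000 + (-0.637500))/2 = -1.036250
  f(c_3) = f(-1.036250) = 0.700754
  f(a) × f(c) < 0, new interval: [-1.435000, -1.036250]
Iteration 4:
  c_4 = (-1.435000 + (-1.036250))/2 = -1.235625
  f(c_4) = f(-1.235625) = -1.286716
  f(a) × f(c) ≥ 0, new interval: [-1.235625, -1.036250]

After 4 iteration(s), the approximation is c_4 = -1.235625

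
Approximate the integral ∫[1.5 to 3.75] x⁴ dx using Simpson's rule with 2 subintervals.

f(x) = x⁴
a = 1.5, b = 3.75, n = 2
h = (b - a)/n = 1.125000

Simpson's rule: (h/3)[f(x₀) + 4f(x₁) + 2f(x₂) + ... + f(xₙ)]

x_0 = 1.5000, f(x_0) = 5.062500, coefficient = 1
x_1 = 2.6250, f(x_1) = 47.480713, coefficient = 4
x_2 = 3.7500, f(x_2) = 197.753906, coefficient = 1

I ≈ (1.125000/3) × 392.739258 = 147.277222
Exact value: 146.796680
Error: 0.480542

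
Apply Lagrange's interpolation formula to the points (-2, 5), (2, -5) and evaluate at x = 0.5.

Lagrange interpolation formula:
P(x) = Σ yᵢ × Lᵢ(x)
where Lᵢ(x) = Π_{j≠i} (x - xⱼ)/(xᵢ - xⱼ)

L_0(0.5) = (0.5 - 2)/(-2 - 2) = 0.375000
L_1(0.5) = (0.5 - (-2))/(2 - (-2)) = 0.625000

P(0.5) = 5×L_0(0.5) + (-5)×L_1(0.5)
P(0.5) = -1.250000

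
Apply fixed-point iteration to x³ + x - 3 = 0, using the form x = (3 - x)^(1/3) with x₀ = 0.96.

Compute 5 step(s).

Equation: x³ + x - 3 = 0
Fixed-point form: x = (3 - x)^(1/3)
x₀ = 0.96

x_1 = g(0.960000) = 1.268265
x_2 = g(1.268265) = 1.200864
x_3 = g(1.200864) = 1.216246
x_4 = g(1.216246) = 1.212770
x_5 = g(1.212770) = 1.213557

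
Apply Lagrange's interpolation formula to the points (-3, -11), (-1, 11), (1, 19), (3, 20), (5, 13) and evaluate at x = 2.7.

Lagrange interpolation formula:
P(x) = Σ yᵢ × Lᵢ(x)
where Lᵢ(x) = Π_{j≠i} (x - xⱼ)/(xᵢ - xⱼ)

L_0(2.7) = (2.7 - (-1))/(-3 - (-1)) × (2.7 - 1)/(-3 - 1) × (2.7 - 3)/(-3 - 3) × (2.7 - 5)/(-3 - 5) = 0.011302
L_1(2.7) = (2.7 - (-3))/(-1 - (-3)) × (2.7 - 1)/(-1 - 1) × (2.7 - 3)/(-1 - 3) × (2.7 - 5)/(-1 - 5) = -0.069647
L_2(2.7) = (2.7 - (-3))/(1 - (-3)) × (2.7 - (-1))/(1 - (-1)) × (2.7 - 3)/(1 - 3) × (2.7 - 5)/(1 - 5) = 0.227377
L_3(2.7) = (2.7 - (-3))/(3 - (-3)) × (2.7 - (-1))/(3 - (-1)) × (2.7 - 1)/(3 - 1) × (2.7 - 5)/(3 - 5) = 0.858978
L_4(2.7) = (2.7 - (-3))/(5 - (-3)) × (2.7 - (-1))/(5 - (-1)) × (2.7 - 1)/(5 - 1) × (2.7 - 3)/(5 - 3) = -0.028010

P(2.7) = (-11)×L_0(2.7) + 11×L_1(2.7) + 19×L_2(2.7) + 20×L_3(2.7) + 13×L_4(2.7)
P(2.7) = 20.245144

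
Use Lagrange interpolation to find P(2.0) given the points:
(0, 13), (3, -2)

Lagrange interpolation formula:
P(x) = Σ yᵢ × Lᵢ(x)
where Lᵢ(x) = Π_{j≠i} (x - xⱼ)/(xᵢ - xⱼ)

L_0(2.0) = (2.0 - 3)/(0 - 3) = 0.333333
L_1(2.0) = (2.0 - 0)/(3 - 0) = 0.666667

P(2.0) = 13×L_0(2.0) + (-2)×L_1(2.0)
P(2.0) = 3.000000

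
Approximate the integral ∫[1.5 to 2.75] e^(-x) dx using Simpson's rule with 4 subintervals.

f(x) = e^(-x)
a = 1.5, b = 2.75, n = 4
h = (b - a)/n = 0.312500

Simpson's rule: (h/3)[f(x₀) + 4f(x₁) + 2f(x₂) + ... + f(xₙ)]

x_0 = 1.5000, f(x_0) = 0.223130, coefficient = 1
x_1 = 1.8125, f(x_1) = 0.163246, coefficient = 4
x_2 = 2.1250, f(x_2) = 0.119433, coefficient = 2
x_3 = 2.4375, f(x_3) = 0.087379, coefficient = 4
x_4 = 2.7500, f(x_4) = 0.063928, coefficient = 1

I ≈ (0.312500/3) × 1.528422 = 0.159211
Exact value: 0.159202
Error: 0.000008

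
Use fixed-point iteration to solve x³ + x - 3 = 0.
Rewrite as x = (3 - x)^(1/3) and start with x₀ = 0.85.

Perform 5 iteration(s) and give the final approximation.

Equation: x³ + x - 3 = 0
Fixed-point form: x = (3 - x)^(1/3)
x₀ = 0.85

x_1 = g(0.850000) = 1.290663
x_2 = g(1.290663) = 1.195664
x_3 = g(1.195664) = 1.217416
x_4 = g(1.217416) = 1.212504
x_5 = g(1.212504) = 1.213617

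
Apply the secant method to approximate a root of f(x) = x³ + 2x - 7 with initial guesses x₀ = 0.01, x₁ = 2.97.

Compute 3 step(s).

f(x) = x³ + 2x - 7
x₀ = 0.01, x₁ = 2.97

Secant formula: x_{n+1} = x_n - f(x_n)(x_n - x_{n-1})/(f(x_n) - f(x_{n-1}))

Iteration 1:
  f(0.010000) = -6.979999
  f(2.970000) = 25.138073
  x_2 = 2.970000 - 25.138073×(2.970000 - 0.010000)/(25.138073 - (-6.979999))
       = 0.653276
Iteration 2:
  f(2.970000) = 25.138073
  f(0.653276) = -5.414648
  x_3 = 0.653276 - (-5.414648)×(0.653276 - 2.970000)/(-5.414648 - 25.138073)
       = 1.063853
Iteration 3:
  f(0.653276) = -5.414648
  f(1.063853) = -3.668241
  x_4 = 1.063853 - (-3.668241)×(1.063853 - 0.653276)/(-3.668241 - (-5.414648))
       = 1.926250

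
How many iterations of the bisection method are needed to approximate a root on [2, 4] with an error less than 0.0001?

We need (b-a)/2^n ≤ 0.0001
(4 - 2)/2^n ≤ 0.0001
2/2^n ≤ 0.0001
2^n ≥ 20000
n ≥ log₂(20000) = 14.29
n ≥ 15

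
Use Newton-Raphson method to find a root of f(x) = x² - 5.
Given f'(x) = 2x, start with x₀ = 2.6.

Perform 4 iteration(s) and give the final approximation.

f(x) = x² - 5
f'(x) = 2x
x₀ = 2.6

Newton-Raphson formula: x_{n+1} = x_n - f(x_n)/f'(x_n)

Iteration 1:
  f(2.600000) = 1.760000
  f'(2.600000) = 5.200000
  x_1 = 2.600000 - 1.760000/5.200000 = 2.261538
Iteration 2:
  f(2.261538) = 0.114556
  f'(2.261538) = 4.523077
  x_2 = 2.261538 - 0.114556/4.523077 = 2.236211
Iteration 3:
  f(2.236211) = 0.000641
  f'(2.236211) = 4.472423
  x_3 = 2.236211 - 0.000641/4.472423 = 2.236068
Iteration 4:
  f(2.236068) = 0.000000
  f'(2.236068) = 4.472136
  x_4 = 2.236068 - 0.000000/4.472136 = 2.236068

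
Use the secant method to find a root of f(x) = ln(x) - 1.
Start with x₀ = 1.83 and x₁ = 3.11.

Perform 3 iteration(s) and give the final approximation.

f(x) = ln(x) - 1
x₀ = 1.83, x₁ = 3.11

Secant formula: x_{n+1} = x_n - f(x_n)(x_n - x_{n-1})/(f(x_n) - f(x_{n-1}))

Iteration 1:
  f(1.830000) = -0.395684
  f(3.110000) = 0.134623
  x_2 = 3.110000 - 0.134623×(3.110000 - 1.830000)/(0.134623 - (-0.395684))
       = 2.785061
Iteration 2:
  f(3.110000) = 0.134623
  f(2.785061) = 0.024270
  x_3 = 2.785061 - 0.024270×(2.785061 - 3.110000)/(0.024270 - 0.134623)
       = 2.713598
Iteration 3:
  f(2.785061) = 0.024270
  f(2.713598) = -0.001725
  x_4 = 2.713598 - (-0.001725)×(2.713598 - 2.785061)/(-0.001725 - 0.024270)
       = 2.718339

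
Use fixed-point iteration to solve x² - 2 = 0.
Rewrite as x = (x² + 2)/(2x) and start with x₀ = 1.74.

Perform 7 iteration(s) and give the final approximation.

Equation: x² - 2 = 0
Fixed-point form: x = (x² + 2)/(2x)
x₀ = 1.74

x_1 = g(1.740000) = 1.444713
x_2 = g(1.444713) = 1.414535
x_3 = g(1.414535) = 1.414214
x_4 = g(1.414214) = 1.414214
x_5 = g(1.414214) = 1.414214
x_6 = g(1.414214) = 1.414214
x_7 = g(1.414214) = 1.414214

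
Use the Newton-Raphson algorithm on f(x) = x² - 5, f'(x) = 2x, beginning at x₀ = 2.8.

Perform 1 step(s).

f(x) = x² - 5
f'(x) = 2x
x₀ = 2.8

Newton-Raphson formula: x_{n+1} = x_n - f(x_n)/f'(x_n)

Iteration 1:
  f(2.800000) = 2.840000
  f'(2.800000) = 5.600000
  x_1 = 2.800000 - 2.840000/5.600000 = 2.292857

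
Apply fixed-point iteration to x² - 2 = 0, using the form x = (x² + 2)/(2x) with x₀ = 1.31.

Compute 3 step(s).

Equation: x² - 2 = 0
Fixed-point form: x = (x² + 2)/(2x)
x₀ = 1.31

x_1 = g(1.310000) = 1.418359
x_2 = g(1.418359) = 1.414220
x_3 = g(1.414220) = 1.414214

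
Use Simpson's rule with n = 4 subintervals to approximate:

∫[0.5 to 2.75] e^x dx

f(x) = e^x
a = 0.5, b = 2.75, n = 4
h = (b - a)/n = 0.562500

Simpson's rule: (h/3)[f(x₀) + 4f(x₁) + 2f(x₂) + ... + f(xₙ)]

x_0 = 0.5000, f(x_0) = 1.648721, coefficient = 1
x_1 = 1.0625, f(x_1) = 2.893596, coefficient = 4
x_2 = 1.6250, f(x_2) = 5.078419, coefficient = 2
x_3 = 2.1875, f(x_3) = 8.912903, coefficient = 4
x_4 = 2.7500, f(x_4) = 15.642632, coefficient = 1

I ≈ (0.562500/3) × 74.674187 = 14.001410
Exact value: 13.993911
Error: 0.007499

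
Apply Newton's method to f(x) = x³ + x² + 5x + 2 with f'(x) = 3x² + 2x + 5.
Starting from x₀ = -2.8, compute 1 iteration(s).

f(x) = x³ + x² + 5x + 2
f'(x) = 3x² + 2x + 5
x₀ = -2.8

Newton-Raphson formula: x_{n+1} = x_n - f(x_n)/f'(x_n)

Iteration 1:
  f(-2.800000) = -26.112000
  f'(-2.800000) = 22.920000
  x_1 = -2.800000 - (-26.112000)/22.920000 = -1.660733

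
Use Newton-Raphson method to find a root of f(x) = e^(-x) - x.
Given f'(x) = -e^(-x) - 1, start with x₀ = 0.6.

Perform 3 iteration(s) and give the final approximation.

f(x) = e^(-x) - x
f'(x) = -e^(-x) - 1
x₀ = 0.6

Newton-Raphson formula: x_{n+1} = x_n - f(x_n)/f'(x_n)

Iteration 1:
  f(0.600000) = -0.051188
  f'(0.600000) = -1.548812
  x_1 = 0.600000 - (-0.051188)/(-1.548812) = 0.566950
Iteration 2:
  f(0.566950) = 0.000303
  f'(0.566950) = -1.567253
  x_2 = 0.566950 - 0.000303/(-1.567253) = 0.567143
Iteration 3:
  f(0.567143) = 0.000000
  f'(0.567143) = -1.567143
  x_3 = 0.567143 - 0.000000/(-1.567143) = 0.567143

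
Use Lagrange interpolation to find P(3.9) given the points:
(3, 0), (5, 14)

Lagrange interpolation formula:
P(x) = Σ yᵢ × Lᵢ(x)
where Lᵢ(x) = Π_{j≠i} (x - xⱼ)/(xᵢ - xⱼ)

L_0(3.9) = (3.9 - 5)/(3 - 5) = 0.550000
L_1(3.9) = (3.9 - 3)/(5 - 3) = 0.450000

P(3.9) = 0×L_0(3.9) + 14×L_1(3.9)
P(3.9) = 6.300000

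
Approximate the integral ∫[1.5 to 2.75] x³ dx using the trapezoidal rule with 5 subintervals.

f(x) = x³
a = 1.5, b = 2.75, n = 5
h = (b - a)/n = 0.250000

Trapezoidal rule: (h/2)[f(x₀) + 2f(x₁) + 2f(x₂) + ... + f(xₙ)]

x_0 = 1.5000, f(x_0) = 3.375000, coefficient = 1
x_1 = 1.7500, f(x_1) = 5.359375, coefficient = 2
x_2 = 2.0000, f(x_2) = 8.000000, coefficient = 2
x_3 = 2.2500, f(x_3) = 11.390625, coefficient = 2
x_4 = 2.5000, f(x_4) = 15.625000, coefficient = 2
x_5 = 2.7500, f(x_5) = 20.796875, coefficient = 1

I ≈ (0.250000/2) × 104.921875 = 13.115234
Exact value: 13.032227
Error: 0.083008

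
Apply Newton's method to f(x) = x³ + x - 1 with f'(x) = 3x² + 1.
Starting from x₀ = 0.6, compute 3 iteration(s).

f(x) = x³ + x - 1
f'(x) = 3x² + 1
x₀ = 0.6

Newton-Raphson formula: x_{n+1} = x_n - f(x_n)/f'(x_n)

Iteration 1:
  f(0.600000) = -0.184000
  f'(0.600000) = 2.080000
  x_1 = 0.600000 - (-0.184000)/2.080000 = 0.688462
Iteration 2:
  f(0.688462) = 0.014778
  f'(0.688462) = 2.421938
  x_2 = 0.688462 - 0.014778/2.421938 = 0.682360
Iteration 3:
  f(0.682360) = 0.000077
  f'(0.682360) = 2.396845
  x_3 = 0.682360 - 0.000077/2.396845 = 0.682328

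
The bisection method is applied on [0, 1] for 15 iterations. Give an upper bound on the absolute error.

Bisection error bound: |error| ≤ (b-a)/2^n
|error| ≤ (1 - 0)/2^15 = 1/2^15
|error| ≤ 0.0000305176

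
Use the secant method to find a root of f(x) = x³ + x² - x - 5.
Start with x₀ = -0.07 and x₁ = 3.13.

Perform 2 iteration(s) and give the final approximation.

f(x) = x³ + x² - x - 5
x₀ = -0.07, x₁ = 3.13

Secant formula: x_{n+1} = x_n - f(x_n)(x_n - x_{n-1})/(f(x_n) - f(x_{n-1}))

Iteration 1:
  f(-0.070000) = -4.925443
  f(3.130000) = 32.331197
  x_2 = 3.130000 - 32.331197×(3.130000 - (-0.070000))/(32.331197 - (-4.925443))
       = 0.353050
Iteration 2:
  f(3.130000) = 32.331197
  f(0.353050) = -5.184400
  x_3 = 0.353050 - (-5.184400)×(0.353050 - 3.130000)/(-5.184400 - 32.331197)
       = 0.736805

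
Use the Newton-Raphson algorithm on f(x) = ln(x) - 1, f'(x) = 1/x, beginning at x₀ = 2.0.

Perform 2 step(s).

f(x) = ln(x) - 1
f'(x) = 1/x
x₀ = 2.0

Newton-Raphson formula: x_{n+1} = x_n - f(x_n)/f'(x_n)

Iteration 1:
  f(2.000000) = -0.306853
  f'(2.000000) = 0.500000
  x_1 = 2.000000 - (-0.306853)/0.500000 = 2.613706
Iteration 2:
  f(2.613706) = -0.039231
  f'(2.613706) = 0.382599
  x_2 = 2.613706 - (-0.039231)/0.382599 = 2.716244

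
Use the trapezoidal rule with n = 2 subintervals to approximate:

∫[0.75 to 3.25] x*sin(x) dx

f(x) = x*sin(x)
a = 0.75, b = 3.25, n = 2
h = (b - a)/n = 1.250000

Trapezoidal rule: (h/2)[f(x₀) + 2f(x₁) + 2f(x₂) + ... + f(xₙ)]

x_0 = 0.7500, f(x_0) = 0.511229, coefficient = 1
x_1 = 2.0000, f(x_1) = 1.818595, coefficient = 2
x_2 = 3.2500, f(x_2) = -0.351634, coefficient = 1

I ≈ (1.250000/2) × 3.796785 = 2.372990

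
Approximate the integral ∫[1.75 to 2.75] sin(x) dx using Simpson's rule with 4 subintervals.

f(x) = sin(x)
a = 1.75, b = 2.75, n = 4
h = (b - a)/n = 0.250000

Simpson's rule: (h/3)[f(x₀) + 4f(x₁) + 2f(x₂) + ... + f(xₙ)]

x_0 = 1.7500, f(x_0) = 0.983986, coefficient = 1
x_1 = 2.0000, f(x_1) = 0.909297, coefficient = 4
x_2 = 2.2500, f(x_2) = 0.778073, coefficient = 2
x_3 = 2.5000, f(x_3) = 0.598472, coefficient = 4
x_4 = 2.7500, f(x_4) = 0.381661, coefficient = 1

I ≈ (0.250000/3) × 8.952872 = 0.746073
Exact value: 0.746056
Error: 0.000016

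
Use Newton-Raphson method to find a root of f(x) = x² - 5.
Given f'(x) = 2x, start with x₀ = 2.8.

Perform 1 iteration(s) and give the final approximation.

f(x) = x² - 5
f'(x) = 2x
x₀ = 2.8

Newton-Raphson formula: x_{n+1} = x_n - f(x_n)/f'(x_n)

Iteration 1:
  f(2.800000) = 2.840000
  f'(2.800000) = 5.600000
  x_1 = 2.800000 - 2.840000/5.600000 = 2.292857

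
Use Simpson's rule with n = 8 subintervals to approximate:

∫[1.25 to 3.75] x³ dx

f(x) = x³
a = 1.25, b = 3.75, n = 8
h = (b - a)/n = 0.312500

Simpson's rule: (h/3)[f(x₀) + 4f(x₁) + 2f(x₂) + ... + f(xₙ)]

x_0 = 1.2500, f(x_0) = 1.953125, coefficient = 1
x_1 = 1.5625, f(x_1) = 3.814697, coefficient = 4
x_2 = 1.8750, f(x_2) = 6.591797, coefficient = 2
x_3 = 2.1875, f(x_3) = 10.467529, coefficient = 4
x_4 = 2.5000, f(x_4) = 15.625000, coefficient = 2
x_5 = 2.8125, f(x_5) = 22.247314, coefficient = 4
x_6 = 3.1250, f(x_6) = 30.517578, coefficient = 2
x_7 = 3.4375, f(x_7) = 40.618896, coefficient = 4
x_8 = 3.7500, f(x_8) = 52.734375, coefficient = 1

I ≈ (0.312500/3) × 468.750000 = 48.828125
Exact value: 48.828125
Error: 0.000000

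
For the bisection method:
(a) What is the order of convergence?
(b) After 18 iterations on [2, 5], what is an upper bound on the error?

(a) Bisection has linear (order 1) convergence; the error is halved each step.

(b) Error bound = (b-a)/2^n = (5 - 2)/2^{18}
    = 3/2^{18}

(a) 1 (linear); (b) error ≤ 1.14e-05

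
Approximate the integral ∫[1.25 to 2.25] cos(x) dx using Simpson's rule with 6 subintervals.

f(x) = cos(x)
a = 1.25, b = 2.25, n = 6
h = (b - a)/n = 0.166667

Simpson's rule: (h/3)[f(x₀) + 4f(x₁) + 2f(x₂) + ... + f(xₙ)]

x_0 = 1.2500, f(x_0) = 0.315322, coefficient = 1
x_1 = 1.4167, f(x_1) = 0.153520, coefficient = 4
x_2 = 1.5833, f(x_2) = -0.012537, coefficient = 2
x_3 = 1.7500, f(x_3) = -0.178246, coefficient = 4
x_4 = 1.9167, f(x_4) = -0.339016, coefficient = 2
x_5 = 2.0833, f(x_5) = -0.490390, coefficient = 4
x_6 = 2.2500, f(x_6) = -0.628174, coefficient = 1

I ≈ (0.166667/3) × -3.076419 = -0.170912
Exact value: -0.170911
Error: 0.000001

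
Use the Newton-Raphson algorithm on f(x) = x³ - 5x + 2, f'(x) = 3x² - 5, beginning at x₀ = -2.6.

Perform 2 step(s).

f(x) = x³ - 5x + 2
f'(x) = 3x² - 5
x₀ = -2.6

Newton-Raphson formula: x_{n+1} = x_n - f(x_n)/f'(x_n)

Iteration 1:
  f(-2.600000) = -2.576000
  f'(-2.600000) = 15.280000
  x_1 = -2.600000 - (-2.576000)/15.280000 = -2.431414
Iteration 2:
  f(-2.431414) = -0.216895
  f'(-2.431414) = 12.735316
  x_2 = -2.431414 - (-0.216895)/12.735316 = -2.414383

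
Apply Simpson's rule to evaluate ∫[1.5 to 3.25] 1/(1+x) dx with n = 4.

f(x) = 1/(1+x)
a = 1.5, b = 3.25, n = 4
h = (b - a)/n = 0.437500

Simpson's rule: (h/3)[f(x₀) + 4f(x₁) + 2f(x₂) + ... + f(xₙ)]

x_0 = 1.5000, f(x_0) = 0.400000, coefficient = 1
x_1 = 1.9375, f(x_1) = 0.340426, coefficient = 4
x_2 = 2.3750, f(x_2) = 0.296296, coefficient = 2
x_3 = 2.8125, f(x_3) = 0.262295, coefficient = 4
x_4 = 3.2500, f(x_4) = 0.235294, coefficient = 1

I ≈ (0.437500/3) × 3.638769 = 0.530654
Exact value: 0.530628
Error: 0.000026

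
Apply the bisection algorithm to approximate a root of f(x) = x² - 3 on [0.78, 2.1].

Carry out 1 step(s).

f(x) = x² - 3
Initial interval: [0.78, 2.1]

Iteration 1:
  c_1 = (0.780000 + 2.100000)/2 = 1.440000
  f(c_1) = f(1.440000) = -0.926400
  f(a) × f(c) ≥ 0, new interval: [1.440000, 2.100000]

After 1 iteration(s), the approximation is c_1 = 1.440000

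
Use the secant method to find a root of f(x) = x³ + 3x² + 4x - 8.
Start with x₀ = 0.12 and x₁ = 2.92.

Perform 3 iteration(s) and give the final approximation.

f(x) = x³ + 3x² + 4x - 8
x₀ = 0.12, x₁ = 2.92

Secant formula: x_{n+1} = x_n - f(x_n)(x_n - x_{n-1})/(f(x_n) - f(x_{n-1}))

Iteration 1:
  f(0.120000) = -7.475072
  f(2.920000) = 54.156288
  x_2 = 2.920000 - 54.156288×(2.920000 - 0.120000)/(54.156288 - (-7.475072))
       = 0.459603
Iteration 2:
  f(2.920000) = 54.156288
  f(0.459603) = -5.430798
  x_3 = 0.459603 - (-5.430798)×(0.459603 - 2.920000)/(-5.430798 - 54.156288)
       = 0.683845
Iteration 3:
  f(0.459603) = -5.430798
  f(0.683845) = -3.541892
  x_4 = 0.683845 - (-3.541892)×(0.683845 - 0.459603)/(-3.541892 - (-5.430798))
       = 1.104321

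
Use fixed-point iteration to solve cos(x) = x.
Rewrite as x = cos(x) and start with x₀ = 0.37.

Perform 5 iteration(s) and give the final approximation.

Equation: cos(x) = x
Fixed-point form: x = cos(x)
x₀ = 0.37

x_1 = g(0.370000) = 0.932327
x_2 = g(0.932327) = 0.595967
x_3 = g(0.595967) = 0.827606
x_4 = g(0.827606) = 0.676640
x_5 = g(0.676640) = 0.779681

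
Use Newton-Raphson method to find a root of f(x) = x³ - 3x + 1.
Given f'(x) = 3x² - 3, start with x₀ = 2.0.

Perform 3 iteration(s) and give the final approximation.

f(x) = x³ - 3x + 1
f'(x) = 3x² - 3
x₀ = 2.0

Newton-Raphson formula: x_{n+1} = x_n - f(x_n)/f'(x_n)

Iteration 1:
  f(2.000000) = 3.000000
  f'(2.000000) = 9.000000
  x_1 = 2.000000 - 3.000000/9.000000 = 1.666667
Iteration 2:
  f(1.666667) = 0.629630
  f'(1.666667) = 5.333333
  x_2 = 1.666667 - 0.629630/5.333333 = 1.548611
Iteration 3:
  f(1.548611) = 0.068040
  f'(1.548611) = 4.194589
  x_3 = 1.548611 - 0.068040/4.194589 = 1.532390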